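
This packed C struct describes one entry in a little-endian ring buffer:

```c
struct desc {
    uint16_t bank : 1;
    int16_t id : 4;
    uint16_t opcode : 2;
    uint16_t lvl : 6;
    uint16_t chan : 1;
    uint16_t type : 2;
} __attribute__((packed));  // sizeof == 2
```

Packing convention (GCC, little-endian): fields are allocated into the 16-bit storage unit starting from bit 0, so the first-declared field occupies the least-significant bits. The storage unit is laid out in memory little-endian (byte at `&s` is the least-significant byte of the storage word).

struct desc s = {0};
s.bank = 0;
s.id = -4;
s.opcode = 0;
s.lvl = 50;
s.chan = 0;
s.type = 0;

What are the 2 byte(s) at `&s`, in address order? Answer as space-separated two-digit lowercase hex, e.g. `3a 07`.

18 19

bank:1 = 0 → 0x0 << 0 → word 0x0000
id:4 = -4 → 0xc << 1 → word 0x0018
opcode:2 = 0 → 0x0 << 5 → word 0x0018
lvl:6 = 50 → 0x32 << 7 → word 0x1918
chan:1 = 0 → 0x0 << 13 → word 0x1918
type:2 = 0 → 0x0 << 14 → word 0x1918
word = 0x1918 → little-endian bytes:
  [0]=0x18  [1]=0x19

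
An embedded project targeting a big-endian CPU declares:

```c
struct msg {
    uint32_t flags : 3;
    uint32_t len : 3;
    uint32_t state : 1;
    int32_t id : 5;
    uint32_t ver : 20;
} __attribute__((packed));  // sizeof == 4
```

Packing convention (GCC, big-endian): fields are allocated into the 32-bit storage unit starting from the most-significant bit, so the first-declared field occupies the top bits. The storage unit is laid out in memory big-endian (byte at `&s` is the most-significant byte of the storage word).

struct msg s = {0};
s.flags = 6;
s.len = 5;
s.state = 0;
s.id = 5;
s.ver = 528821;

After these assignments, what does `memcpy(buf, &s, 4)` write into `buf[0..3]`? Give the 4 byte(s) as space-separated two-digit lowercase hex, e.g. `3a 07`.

flags (3b) val=6 bits=0x6 at bit 29: 0xc0000000
len (3b) val=5 bits=0x5 at bit 26: 0xd4000000
state (1b) val=0 bits=0x0 at bit 25: 0xd4000000
id (5b) val=5 bits=0x5 at bit 20: 0xd4500000
ver (20b) val=528821 bits=0x811b5 at bit 0: 0xd45811b5
word = 0xd45811b5 → big-endian bytes:
  [0]=0xd4  [1]=0x58  [2]=0x11  [3]=0xb5

d4 58 11 b5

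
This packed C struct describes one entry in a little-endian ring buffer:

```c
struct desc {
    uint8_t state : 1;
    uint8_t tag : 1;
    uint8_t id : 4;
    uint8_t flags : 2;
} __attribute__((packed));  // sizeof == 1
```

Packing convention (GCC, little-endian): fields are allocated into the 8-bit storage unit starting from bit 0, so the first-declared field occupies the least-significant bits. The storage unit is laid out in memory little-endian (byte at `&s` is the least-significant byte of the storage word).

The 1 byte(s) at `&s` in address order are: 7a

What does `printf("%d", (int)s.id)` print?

14

[0]=0x7a (little-endian) → word 0x7a
state [0+:1] = (word>>0) & 0x1 = 0
tag [1+:1] = (word>>1) & 0x1 = 1
id [2+:4] = (word>>2) & 0xf = 14  ←
flags [6+:2] = (word>>6) & 0x3 = 1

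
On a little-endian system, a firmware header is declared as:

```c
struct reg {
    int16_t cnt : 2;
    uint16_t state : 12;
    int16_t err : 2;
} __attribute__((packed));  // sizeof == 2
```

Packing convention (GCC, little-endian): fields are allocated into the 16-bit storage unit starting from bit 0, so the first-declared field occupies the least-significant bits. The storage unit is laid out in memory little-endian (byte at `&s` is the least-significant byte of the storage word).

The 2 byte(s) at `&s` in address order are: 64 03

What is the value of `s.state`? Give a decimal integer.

[0]=0x64 [1]=0x03 (little-endian) → word 0x0364
cnt:2 @ bit 0 → (0x0364>>0)&0x3 = 0x0
state:12 @ bit 2 → (0x0364>>2)&0xfff = 0xd9  ←
err:2 @ bit 14 → (0x0364>>14)&0x3 = 0x0

217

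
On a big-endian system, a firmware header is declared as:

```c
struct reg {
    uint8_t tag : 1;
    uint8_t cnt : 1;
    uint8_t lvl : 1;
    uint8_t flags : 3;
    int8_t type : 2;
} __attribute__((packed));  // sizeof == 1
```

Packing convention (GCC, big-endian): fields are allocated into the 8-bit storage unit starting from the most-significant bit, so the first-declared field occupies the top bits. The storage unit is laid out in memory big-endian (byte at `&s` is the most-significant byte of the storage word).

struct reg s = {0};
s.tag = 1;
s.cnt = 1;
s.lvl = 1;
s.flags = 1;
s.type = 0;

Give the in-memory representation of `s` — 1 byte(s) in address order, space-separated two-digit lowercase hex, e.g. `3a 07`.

e4

tag (1b) val=1 bits=0x1 at bit 7: 0x80
cnt (1b) val=1 bits=0x1 at bit 6: 0xc0
lvl (1b) val=1 bits=0x1 at bit 5: 0xe0
flags (3b) val=1 bits=0x1 at bit 2: 0xe4
type (2b) val=0 bits=0x0 at bit 0: 0xe4
word = 0xe4 → big-endian bytes:
  [0]=0xe4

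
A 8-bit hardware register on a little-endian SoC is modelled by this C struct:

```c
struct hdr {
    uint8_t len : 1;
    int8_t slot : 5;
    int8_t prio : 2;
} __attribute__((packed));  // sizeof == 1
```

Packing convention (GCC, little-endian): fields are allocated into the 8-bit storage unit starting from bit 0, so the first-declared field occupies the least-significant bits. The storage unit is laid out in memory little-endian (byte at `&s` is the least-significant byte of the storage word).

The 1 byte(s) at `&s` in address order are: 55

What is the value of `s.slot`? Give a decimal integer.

[0]=0x55 (little-endian) → word 0x55
len:1 @ bit 0 → (0x55>>0)&0x1 = 0x1
slot:5 @ bit 1 → (0x55>>1)&0x1f = 0xa  ←
prio:2 @ bit 6 → (0x55>>6)&0x3 = 0x1
slot signed 5b, MSB=0: value = 10

10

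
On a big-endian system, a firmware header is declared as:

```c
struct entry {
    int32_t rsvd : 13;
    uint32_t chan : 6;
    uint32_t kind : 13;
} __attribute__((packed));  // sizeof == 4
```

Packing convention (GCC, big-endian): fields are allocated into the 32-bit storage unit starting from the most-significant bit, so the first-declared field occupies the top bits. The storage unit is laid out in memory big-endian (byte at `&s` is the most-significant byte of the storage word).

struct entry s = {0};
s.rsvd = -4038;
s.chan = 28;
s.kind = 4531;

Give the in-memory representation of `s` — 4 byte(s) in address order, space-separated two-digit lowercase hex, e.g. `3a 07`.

rsvd (13b) val=-4038 bits=0x103a at bit 19: 0x81d00000
chan (6b) val=28 bits=0x1c at bit 13: 0x81d38000
kind (13b) val=4531 bits=0x11b3 at bit 0: 0x81d391b3
word = 0x81d391b3 → big-endian bytes:
  [0]=0x81  [1]=0xd3  [2]=0x91  [3]=0xb3

81 d3 91 b3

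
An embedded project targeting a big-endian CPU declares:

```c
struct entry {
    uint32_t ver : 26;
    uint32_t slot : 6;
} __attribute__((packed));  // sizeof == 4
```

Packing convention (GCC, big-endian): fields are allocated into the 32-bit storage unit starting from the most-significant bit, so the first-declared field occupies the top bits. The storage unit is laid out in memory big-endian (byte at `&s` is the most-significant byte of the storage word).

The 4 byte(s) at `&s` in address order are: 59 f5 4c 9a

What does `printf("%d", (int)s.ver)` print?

23582002

[0]=0x59 [1]=0xf5 [2]=0x4c [3]=0x9a (big-endian) → word 0x59f54c9a
ver:26 @ bit 6 → (0x59f54c9a>>6)&0x3ffffff = 0x167d532  ←
slot:6 @ bit 0 → (0x59f54c9a>>0)&0x3f = 0x1a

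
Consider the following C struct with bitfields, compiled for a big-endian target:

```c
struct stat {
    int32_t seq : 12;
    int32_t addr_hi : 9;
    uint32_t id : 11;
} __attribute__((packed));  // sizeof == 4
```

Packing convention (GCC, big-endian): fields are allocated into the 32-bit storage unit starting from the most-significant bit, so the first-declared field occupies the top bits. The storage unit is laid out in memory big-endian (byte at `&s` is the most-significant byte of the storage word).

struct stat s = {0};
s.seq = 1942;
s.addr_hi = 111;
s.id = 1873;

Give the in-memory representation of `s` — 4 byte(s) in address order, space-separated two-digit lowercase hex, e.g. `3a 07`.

seq (12b) val=1942 bits=0x796 at bit 20: 0x79600000
addr_hi (9b) val=111 bits=0x6f at bit 11: 0x79637800
id (11b) val=1873 bits=0x751 at bit 0: 0x79637f51
word = 0x79637f51 → big-endian bytes:
  [0]=0x79  [1]=0x63  [2]=0x7f  [3]=0x51

79 63 7f 51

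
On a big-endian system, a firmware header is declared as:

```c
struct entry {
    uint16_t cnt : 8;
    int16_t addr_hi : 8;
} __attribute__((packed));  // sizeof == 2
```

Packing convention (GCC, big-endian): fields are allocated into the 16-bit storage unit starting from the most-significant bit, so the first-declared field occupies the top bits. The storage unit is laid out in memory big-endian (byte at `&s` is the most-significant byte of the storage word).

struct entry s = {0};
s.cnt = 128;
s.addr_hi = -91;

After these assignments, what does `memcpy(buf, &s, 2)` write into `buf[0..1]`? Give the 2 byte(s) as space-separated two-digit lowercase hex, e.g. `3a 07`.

80 a5

[8+:8] cnt=128 & 0xff = 0x80; word=0x8000
[0+:8] addr_hi=-91 & 0xff = 0xa5; word=0x80a5
word = 0x80a5 → big-endian bytes:
  [0]=0x80  [1]=0xa5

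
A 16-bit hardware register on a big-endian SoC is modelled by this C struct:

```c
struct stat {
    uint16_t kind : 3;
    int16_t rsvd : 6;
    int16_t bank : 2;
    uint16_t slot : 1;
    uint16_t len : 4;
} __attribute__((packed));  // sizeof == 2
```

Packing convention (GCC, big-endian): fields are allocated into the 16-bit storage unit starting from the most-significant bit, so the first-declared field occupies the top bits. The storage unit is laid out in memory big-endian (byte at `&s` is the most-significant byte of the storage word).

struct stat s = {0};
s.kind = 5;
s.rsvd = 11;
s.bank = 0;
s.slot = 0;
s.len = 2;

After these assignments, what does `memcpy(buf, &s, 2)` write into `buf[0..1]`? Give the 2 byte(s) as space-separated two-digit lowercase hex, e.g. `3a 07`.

kind:3 = 5 → 0x5 << 13 → word 0xa000
rsvd:6 = 11 → 0xb << 7 → word 0xa580
bank:2 = 0 → 0x0 << 5 → word 0xa580
slot:1 = 0 → 0x0 << 4 → word 0xa580
len:4 = 2 → 0x2 << 0 → word 0xa582
word = 0xa582 → big-endian bytes:
  [0]=0xa5  [1]=0x82

a5 82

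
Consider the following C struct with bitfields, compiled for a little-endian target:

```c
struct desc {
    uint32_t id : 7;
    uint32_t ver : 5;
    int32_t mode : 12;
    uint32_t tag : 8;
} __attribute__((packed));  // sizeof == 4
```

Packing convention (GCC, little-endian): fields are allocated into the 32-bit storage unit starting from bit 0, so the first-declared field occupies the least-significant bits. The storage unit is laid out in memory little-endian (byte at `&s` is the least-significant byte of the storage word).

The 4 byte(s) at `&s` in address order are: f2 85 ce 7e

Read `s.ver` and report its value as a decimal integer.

[0]=0xf2 [1]=0x85 [2]=0xce [3]=0x7e (little-endian) → word 0x7ece85f2
id [0+:7] = (word>>0) & 0x7f = 114
ver [7+:5] = (word>>7) & 0x1f = 11  ←
mode [12+:12] = (word>>12) & 0xfff = 3304
tag [24+:8] = (word>>24) & 0xff = 126

11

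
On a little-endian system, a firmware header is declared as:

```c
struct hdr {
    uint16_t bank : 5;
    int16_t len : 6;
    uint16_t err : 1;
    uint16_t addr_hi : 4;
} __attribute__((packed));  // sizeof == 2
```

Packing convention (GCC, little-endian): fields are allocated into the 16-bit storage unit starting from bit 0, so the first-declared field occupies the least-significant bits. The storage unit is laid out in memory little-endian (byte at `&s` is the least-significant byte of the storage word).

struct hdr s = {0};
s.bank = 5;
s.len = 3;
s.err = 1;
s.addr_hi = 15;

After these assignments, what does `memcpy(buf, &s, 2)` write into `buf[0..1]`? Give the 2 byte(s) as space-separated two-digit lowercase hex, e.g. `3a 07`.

bank (5b) val=5 bits=0x5 at bit 0: 0x0005
len (6b) val=3 bits=0x3 at bit 5: 0x0065
err (1b) val=1 bits=0x1 at bit 11: 0x0865
addr_hi (4b) val=15 bits=0xf at bit 12: 0xf865
word = 0xf865 → little-endian bytes:
  [0]=0x65  [1]=0xf8

65 f8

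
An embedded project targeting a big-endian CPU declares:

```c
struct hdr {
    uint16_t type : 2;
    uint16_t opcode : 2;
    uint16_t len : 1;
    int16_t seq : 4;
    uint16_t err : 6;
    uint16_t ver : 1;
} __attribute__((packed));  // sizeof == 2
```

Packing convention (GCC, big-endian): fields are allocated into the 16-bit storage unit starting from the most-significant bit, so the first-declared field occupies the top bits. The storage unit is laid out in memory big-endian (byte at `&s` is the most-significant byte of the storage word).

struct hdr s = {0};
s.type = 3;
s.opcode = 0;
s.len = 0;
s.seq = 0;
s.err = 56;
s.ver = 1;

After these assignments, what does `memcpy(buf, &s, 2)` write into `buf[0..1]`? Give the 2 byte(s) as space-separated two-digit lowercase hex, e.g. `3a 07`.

type:2 = 3 → 0x3 << 14 → word 0xc000
opcode:2 = 0 → 0x0 << 12 → word 0xc000
len:1 = 0 → 0x0 << 11 → word 0xc000
seq:4 = 0 → 0x0 << 7 → word 0xc000
err:6 = 56 → 0x38 << 1 → word 0xc070
ver:1 = 1 → 0x1 << 0 → word 0xc071
word = 0xc071 → big-endian bytes:
  [0]=0xc0  [1]=0x71

c0 71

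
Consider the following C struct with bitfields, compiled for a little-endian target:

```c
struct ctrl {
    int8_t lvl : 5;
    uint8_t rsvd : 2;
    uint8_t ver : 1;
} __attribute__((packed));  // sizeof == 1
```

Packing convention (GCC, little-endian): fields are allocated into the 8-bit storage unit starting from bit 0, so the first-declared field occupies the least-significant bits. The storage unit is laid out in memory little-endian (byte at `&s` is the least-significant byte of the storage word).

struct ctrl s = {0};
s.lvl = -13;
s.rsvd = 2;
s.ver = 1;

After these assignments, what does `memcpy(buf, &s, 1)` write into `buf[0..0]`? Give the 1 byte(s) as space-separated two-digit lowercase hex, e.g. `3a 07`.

d3

lvl (5b) val=-13 bits=0x13 at bit 0: 0x13
rsvd (2b) val=2 bits=0x2 at bit 5: 0x53
ver (1b) val=1 bits=0x1 at bit 7: 0xd3
word = 0xd3 → little-endian bytes:
  [0]=0xd3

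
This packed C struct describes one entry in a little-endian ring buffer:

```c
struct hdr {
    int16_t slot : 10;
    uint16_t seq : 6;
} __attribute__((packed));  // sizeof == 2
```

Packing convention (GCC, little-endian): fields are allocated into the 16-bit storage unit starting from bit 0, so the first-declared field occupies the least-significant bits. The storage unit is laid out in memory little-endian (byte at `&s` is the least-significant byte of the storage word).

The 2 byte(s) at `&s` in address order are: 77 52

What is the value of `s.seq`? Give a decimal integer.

[0]=0x77 [1]=0x52 (little-endian) → word 0x5277
slot [0+:10] = (word>>0) & 0x3ff = 631
seq [10+:6] = (word>>10) & 0x3f = 20  ←

20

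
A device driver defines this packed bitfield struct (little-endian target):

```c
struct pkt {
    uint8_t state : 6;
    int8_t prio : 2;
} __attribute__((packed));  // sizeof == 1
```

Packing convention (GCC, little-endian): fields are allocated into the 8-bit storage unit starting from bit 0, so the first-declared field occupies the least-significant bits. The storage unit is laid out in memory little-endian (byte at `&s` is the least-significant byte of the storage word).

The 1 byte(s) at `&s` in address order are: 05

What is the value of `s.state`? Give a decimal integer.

[0]=0x05 (little-endian) → word 0x05
state [0+:6] = (word>>0) & 0x3f = 5  ←
prio [6+:2] = (word>>6) & 0x3 = 0

5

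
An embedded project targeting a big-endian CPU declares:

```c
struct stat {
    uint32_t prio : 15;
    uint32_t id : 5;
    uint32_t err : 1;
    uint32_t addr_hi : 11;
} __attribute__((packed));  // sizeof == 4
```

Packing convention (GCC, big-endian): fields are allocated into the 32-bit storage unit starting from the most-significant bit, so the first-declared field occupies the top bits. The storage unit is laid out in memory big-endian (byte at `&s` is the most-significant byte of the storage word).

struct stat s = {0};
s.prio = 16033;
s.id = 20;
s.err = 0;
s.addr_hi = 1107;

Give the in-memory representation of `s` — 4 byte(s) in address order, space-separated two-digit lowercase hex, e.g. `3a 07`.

7d 43 44 53

prio:15 = 16033 → 0x3ea1 << 17 → word 0x7d420000
id:5 = 20 → 0x14 << 12 → word 0x7d434000
err:1 = 0 → 0x0 << 11 → word 0x7d434000
addr_hi:11 = 1107 → 0x453 << 0 → word 0x7d434453
word = 0x7d434453 → big-endian bytes:
  [0]=0x7d  [1]=0x43  [2]=0x44  [3]=0x53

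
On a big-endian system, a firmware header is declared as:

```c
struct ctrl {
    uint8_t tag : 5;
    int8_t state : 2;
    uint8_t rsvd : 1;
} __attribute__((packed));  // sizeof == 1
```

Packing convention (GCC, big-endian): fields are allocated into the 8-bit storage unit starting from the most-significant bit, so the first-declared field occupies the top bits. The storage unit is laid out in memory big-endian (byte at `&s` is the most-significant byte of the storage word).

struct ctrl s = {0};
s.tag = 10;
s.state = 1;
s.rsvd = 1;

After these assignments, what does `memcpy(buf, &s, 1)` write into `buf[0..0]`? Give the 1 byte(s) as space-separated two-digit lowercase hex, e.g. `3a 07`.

53

tag (5b) val=10 bits=0xa at bit 3: 0x50
state (2b) val=1 bits=0x1 at bit 1: 0x52
rsvd (1b) val=1 bits=0x1 at bit 0: 0x53
word = 0x53 → big-endian bytes:
  [0]=0x53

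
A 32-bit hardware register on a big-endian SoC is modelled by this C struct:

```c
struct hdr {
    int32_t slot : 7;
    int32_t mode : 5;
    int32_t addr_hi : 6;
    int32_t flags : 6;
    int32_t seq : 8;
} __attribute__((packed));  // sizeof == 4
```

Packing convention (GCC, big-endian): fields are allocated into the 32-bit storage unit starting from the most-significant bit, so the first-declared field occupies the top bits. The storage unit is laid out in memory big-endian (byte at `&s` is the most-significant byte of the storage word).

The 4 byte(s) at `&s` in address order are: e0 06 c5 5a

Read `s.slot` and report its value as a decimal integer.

-16

[0]=0xe0 [1]=0x06 [2]=0xc5 [3]=0x5a (big-endian) → word 0xe006c55a
slot [25+:7] = (word>>25) & 0x7f = 112  ←
mode [20+:5] = (word>>20) & 0x1f = 0
addr_hi [14+:6] = (word>>14) & 0x3f = 27
flags [8+:6] = (word>>8) & 0x3f = 5
seq [0+:8] = (word>>0) & 0xff = 90
slot signed 7b, MSB=1: 112 - 128 = -16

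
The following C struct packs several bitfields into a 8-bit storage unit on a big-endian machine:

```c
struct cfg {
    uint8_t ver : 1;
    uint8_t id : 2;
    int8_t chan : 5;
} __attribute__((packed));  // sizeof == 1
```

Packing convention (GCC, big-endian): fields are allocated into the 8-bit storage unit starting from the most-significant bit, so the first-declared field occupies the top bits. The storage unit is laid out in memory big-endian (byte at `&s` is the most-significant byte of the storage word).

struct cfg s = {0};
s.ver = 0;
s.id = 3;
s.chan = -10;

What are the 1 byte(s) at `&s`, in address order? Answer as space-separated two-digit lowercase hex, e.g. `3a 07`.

76

ver:1 = 0 → 0x0 << 7 → word 0x00
id:2 = 3 → 0x3 << 5 → word 0x60
chan:5 = -10 → 0x16 << 0 → word 0x76
word = 0x76 → big-endian bytes:
  [0]=0x76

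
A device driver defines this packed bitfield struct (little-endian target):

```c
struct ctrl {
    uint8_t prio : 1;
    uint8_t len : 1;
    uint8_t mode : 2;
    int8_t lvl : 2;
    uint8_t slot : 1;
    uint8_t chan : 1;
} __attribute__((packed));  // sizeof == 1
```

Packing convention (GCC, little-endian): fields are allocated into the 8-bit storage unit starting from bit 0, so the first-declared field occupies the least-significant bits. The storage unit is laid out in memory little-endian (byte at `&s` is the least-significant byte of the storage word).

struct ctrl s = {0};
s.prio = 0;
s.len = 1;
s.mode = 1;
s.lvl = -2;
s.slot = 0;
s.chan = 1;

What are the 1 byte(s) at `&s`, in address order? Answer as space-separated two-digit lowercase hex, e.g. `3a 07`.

[0+:1] prio=0 & 0x1 = 0x0; word=0x00
[1+:1] len=1 & 0x1 = 0x1; word=0x02
[2+:2] mode=1 & 0x3 = 0x1; word=0x06
[4+:2] lvl=-2 & 0x3 = 0x2; word=0x26
[6+:1] slot=0 & 0x1 = 0x0; word=0x26
[7+:1] chan=1 & 0x1 = 0x1; word=0xa6
word = 0xa6 → little-endian bytes:
  [0]=0xa6

a6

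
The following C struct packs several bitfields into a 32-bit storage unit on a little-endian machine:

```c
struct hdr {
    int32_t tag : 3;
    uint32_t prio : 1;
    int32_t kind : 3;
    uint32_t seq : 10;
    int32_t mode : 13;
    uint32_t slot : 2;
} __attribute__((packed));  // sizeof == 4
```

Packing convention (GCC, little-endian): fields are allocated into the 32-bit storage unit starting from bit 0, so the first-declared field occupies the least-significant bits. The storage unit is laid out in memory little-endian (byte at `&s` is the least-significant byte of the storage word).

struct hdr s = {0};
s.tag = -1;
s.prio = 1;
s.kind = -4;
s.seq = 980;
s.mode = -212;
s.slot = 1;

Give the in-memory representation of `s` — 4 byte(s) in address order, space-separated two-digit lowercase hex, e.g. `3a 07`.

4f ea 59 7e

tag (3b) val=-1 bits=0x7 at bit 0: 0x00000007
prio (1b) val=1 bits=0x1 at bit 3: 0x0000000f
kind (3b) val=-4 bits=0x4 at bit 4: 0x0000004f
seq (10b) val=980 bits=0x3d4 at bit 7: 0x0001ea4f
mode (13b) val=-212 bits=0x1f2c at bit 17: 0x3e59ea4f
slot (2b) val=1 bits=0x1 at bit 30: 0x7e59ea4f
word = 0x7e59ea4f → little-endian bytes:
  [0]=0x4f  [1]=0xea  [2]=0x59  [3]=0x7e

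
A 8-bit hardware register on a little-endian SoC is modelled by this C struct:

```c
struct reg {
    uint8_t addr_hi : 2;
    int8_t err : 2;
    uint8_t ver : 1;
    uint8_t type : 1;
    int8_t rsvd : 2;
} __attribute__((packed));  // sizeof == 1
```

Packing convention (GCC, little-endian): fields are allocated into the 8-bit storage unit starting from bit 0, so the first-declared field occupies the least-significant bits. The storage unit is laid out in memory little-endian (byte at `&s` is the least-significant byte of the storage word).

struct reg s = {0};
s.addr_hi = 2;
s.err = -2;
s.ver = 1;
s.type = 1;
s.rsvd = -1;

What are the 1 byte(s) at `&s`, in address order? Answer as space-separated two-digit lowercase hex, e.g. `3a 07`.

[0+:2] addr_hi=2 & 0x3 = 0x2; word=0x02
[2+:2] err=-2 & 0x3 = 0x2; word=0x0a
[4+:1] ver=1 & 0x1 = 0x1; word=0x1a
[5+:1] type=1 & 0x1 = 0x1; word=0x3a
[6+:2] rsvd=-1 & 0x3 = 0x3; word=0xfa
word = 0xfa → little-endian bytes:
  [0]=0xfa

fa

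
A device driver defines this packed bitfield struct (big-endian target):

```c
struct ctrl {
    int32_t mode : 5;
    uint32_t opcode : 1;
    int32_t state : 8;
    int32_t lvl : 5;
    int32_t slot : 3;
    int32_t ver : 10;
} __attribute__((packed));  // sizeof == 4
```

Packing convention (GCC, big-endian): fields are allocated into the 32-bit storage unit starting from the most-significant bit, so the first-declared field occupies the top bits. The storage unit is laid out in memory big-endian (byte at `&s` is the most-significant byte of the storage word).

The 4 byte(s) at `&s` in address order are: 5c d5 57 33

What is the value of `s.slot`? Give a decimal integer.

-3

[0]=0x5c [1]=0xd5 [2]=0x57 [3]=0x33 (big-endian) → word 0x5cd55733
mode:5 @ bit 27 → (0x5cd55733>>27)&0x1f = 0xb
opcode:1 @ bit 26 → (0x5cd55733>>26)&0x1 = 0x1
state:8 @ bit 18 → (0x5cd55733>>18)&0xff = 0x35
lvl:5 @ bit 13 → (0x5cd55733>>13)&0x1f = 0xa
slot:3 @ bit 10 → (0x5cd55733>>10)&0x7 = 0x5  ←
ver:10 @ bit 0 → (0x5cd55733>>0)&0x3ff = 0x333
slot signed 3b, MSB=1: 5 - 8 = -3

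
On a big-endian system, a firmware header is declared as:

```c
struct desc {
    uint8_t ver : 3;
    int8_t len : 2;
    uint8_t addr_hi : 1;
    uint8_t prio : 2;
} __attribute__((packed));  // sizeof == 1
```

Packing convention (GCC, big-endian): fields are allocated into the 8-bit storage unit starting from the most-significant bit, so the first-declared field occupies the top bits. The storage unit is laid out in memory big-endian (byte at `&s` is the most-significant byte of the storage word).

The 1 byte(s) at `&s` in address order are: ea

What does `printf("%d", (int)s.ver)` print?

7

[0]=0xea (big-endian) → word 0xea
ver:3 @ bit 5 → (0xea>>5)&0x7 = 0x7  ←
len:2 @ bit 3 → (0xea>>3)&0x3 = 0x1
addr_hi:1 @ bit 2 → (0xea>>2)&0x1 = 0x0
prio:2 @ bit 0 → (0xea>>0)&0x3 = 0x2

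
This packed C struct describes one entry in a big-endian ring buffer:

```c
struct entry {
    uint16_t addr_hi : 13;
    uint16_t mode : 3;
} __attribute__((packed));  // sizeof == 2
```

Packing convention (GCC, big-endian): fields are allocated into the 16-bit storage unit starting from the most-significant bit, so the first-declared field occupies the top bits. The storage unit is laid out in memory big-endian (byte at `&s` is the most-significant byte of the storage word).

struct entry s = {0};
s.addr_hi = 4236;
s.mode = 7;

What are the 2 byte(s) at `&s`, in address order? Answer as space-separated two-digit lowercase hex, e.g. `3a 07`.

addr_hi:13 = 4236 → 0x108c << 3 → word 0x8460
mode:3 = 7 → 0x7 << 0 → word 0x8467
word = 0x8467 → big-endian bytes:
  [0]=0x84  [1]=0x67

84 67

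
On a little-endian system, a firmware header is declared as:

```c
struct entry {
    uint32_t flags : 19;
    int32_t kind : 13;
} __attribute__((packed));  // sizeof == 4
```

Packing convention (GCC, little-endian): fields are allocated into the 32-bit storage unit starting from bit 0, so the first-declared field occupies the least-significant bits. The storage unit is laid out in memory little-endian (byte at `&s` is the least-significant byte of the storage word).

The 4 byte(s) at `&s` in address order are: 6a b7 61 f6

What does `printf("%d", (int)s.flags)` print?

[0]=0x6a [1]=0xb7 [2]=0x61 [3]=0xf6 (little-endian) → word 0xf661b76a
flags [0+:19] = (word>>0) & 0x7ffff = 112490  ←
kind [19+:13] = (word>>19) & 0x1fff = 7884

112490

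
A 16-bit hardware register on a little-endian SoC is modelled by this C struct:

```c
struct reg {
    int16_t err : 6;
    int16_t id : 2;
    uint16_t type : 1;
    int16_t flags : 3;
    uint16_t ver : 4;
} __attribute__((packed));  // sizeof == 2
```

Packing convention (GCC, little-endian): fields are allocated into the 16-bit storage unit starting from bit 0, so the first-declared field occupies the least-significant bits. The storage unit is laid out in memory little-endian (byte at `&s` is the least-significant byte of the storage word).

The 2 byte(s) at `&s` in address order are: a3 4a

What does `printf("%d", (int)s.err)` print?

-29

[0]=0xa3 [1]=0x4a (little-endian) → word 0x4aa3
err:6 @ bit 0 → (0x4aa3>>0)&0x3f = 0x23  ←
id:2 @ bit 6 → (0x4aa3>>6)&0x3 = 0x2
type:1 @ bit 8 → (0x4aa3>>8)&0x1 = 0x0
flags:3 @ bit 9 → (0x4aa3>>9)&0x7 = 0x5
ver:4 @ bit 12 → (0x4aa3>>12)&0xf = 0x4
err signed 6b, MSB=1: 35 - 64 = -29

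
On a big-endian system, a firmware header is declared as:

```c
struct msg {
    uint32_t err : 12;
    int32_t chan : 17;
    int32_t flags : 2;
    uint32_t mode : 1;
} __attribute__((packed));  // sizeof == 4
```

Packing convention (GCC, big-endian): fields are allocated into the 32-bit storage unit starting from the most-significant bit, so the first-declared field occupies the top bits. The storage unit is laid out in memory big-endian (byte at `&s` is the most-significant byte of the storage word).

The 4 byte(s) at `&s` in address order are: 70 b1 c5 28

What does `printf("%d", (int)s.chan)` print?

14501

[0]=0x70 [1]=0xb1 [2]=0xc5 [3]=0x28 (big-endian) → word 0x70b1c528
err:12 @ bit 20 → (0x70b1c528>>20)&0xfff = 0x70b
chan:17 @ bit 3 → (0x70b1c528>>3)&0x1ffff = 0x38a5  ←
flags:2 @ bit 1 → (0x70b1c528>>1)&0x3 = 0x0
mode:1 @ bit 0 → (0x70b1c528>>0)&0x1 = 0x0
chan signed 17b, MSB=0: value = 14501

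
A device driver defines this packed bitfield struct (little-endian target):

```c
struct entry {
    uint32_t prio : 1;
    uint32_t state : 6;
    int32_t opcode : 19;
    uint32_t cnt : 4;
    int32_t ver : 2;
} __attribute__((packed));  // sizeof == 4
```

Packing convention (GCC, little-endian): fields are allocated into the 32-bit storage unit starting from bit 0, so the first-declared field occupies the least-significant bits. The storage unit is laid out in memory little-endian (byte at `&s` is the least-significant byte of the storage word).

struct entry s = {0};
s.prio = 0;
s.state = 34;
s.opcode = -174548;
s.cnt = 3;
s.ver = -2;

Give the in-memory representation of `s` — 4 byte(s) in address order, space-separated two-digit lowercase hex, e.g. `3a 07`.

44 16 ab 8e

prio:1 = 0 → 0x0 << 0 → word 0x00000000
state:6 = 34 → 0x22 << 1 → word 0x00000044
opcode:19 = -174548 → 0x5562c << 7 → word 0x02ab1644
cnt:4 = 3 → 0x3 << 26 → word 0x0eab1644
ver:2 = -2 → 0x2 << 30 → word 0x8eab1644
word = 0x8eab1644 → little-endian bytes:
  [0]=0x44  [1]=0x16  [2]=0xab  [3]=0x8e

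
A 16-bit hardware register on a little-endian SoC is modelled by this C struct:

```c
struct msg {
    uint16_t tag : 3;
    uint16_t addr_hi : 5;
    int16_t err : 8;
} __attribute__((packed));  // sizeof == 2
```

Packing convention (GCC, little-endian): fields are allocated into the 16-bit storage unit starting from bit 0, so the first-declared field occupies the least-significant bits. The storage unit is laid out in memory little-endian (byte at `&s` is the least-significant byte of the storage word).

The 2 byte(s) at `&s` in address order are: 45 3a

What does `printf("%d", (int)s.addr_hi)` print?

[0]=0x45 [1]=0x3a (little-endian) → word 0x3a45
tag:3 @ bit 0 → (0x3a45>>0)&0x7 = 0x5
addr_hi:5 @ bit 3 → (0x3a45>>3)&0x1f = 0x8  ←
err:8 @ bit 8 → (0x3a45>>8)&0xff = 0x3a

8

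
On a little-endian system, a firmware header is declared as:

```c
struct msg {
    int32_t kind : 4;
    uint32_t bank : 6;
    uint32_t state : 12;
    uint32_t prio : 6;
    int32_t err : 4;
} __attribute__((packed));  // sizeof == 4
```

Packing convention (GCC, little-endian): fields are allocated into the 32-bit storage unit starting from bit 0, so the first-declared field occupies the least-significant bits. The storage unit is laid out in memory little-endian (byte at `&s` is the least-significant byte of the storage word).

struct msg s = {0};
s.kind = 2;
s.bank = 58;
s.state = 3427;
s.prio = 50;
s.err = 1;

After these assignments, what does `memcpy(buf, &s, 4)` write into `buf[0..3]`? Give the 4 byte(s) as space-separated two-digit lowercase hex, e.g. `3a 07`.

[0+:4] kind=2 & 0xf = 0x2; word=0x00000002
[4+:6] bank=58 & 0x3f = 0x3a; word=0x000003a2
[10+:12] state=3427 & 0xfff = 0xd63; word=0x00358fa2
[22+:6] prio=50 & 0x3f = 0x32; word=0x0cb58fa2
[28+:4] err=1 & 0xf = 0x1; word=0x1cb58fa2
word = 0x1cb58fa2 → little-endian bytes:
  [0]=0xa2  [1]=0x8f  [2]=0xb5  [3]=0x1c

a2 8f b5 1c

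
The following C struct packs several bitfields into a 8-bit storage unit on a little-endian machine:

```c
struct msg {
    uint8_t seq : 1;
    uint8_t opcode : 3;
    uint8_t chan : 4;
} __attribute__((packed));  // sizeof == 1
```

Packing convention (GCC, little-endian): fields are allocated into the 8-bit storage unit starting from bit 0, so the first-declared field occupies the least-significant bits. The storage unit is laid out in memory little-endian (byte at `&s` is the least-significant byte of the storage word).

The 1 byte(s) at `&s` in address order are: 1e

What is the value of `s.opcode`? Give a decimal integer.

[0]=0x1e (little-endian) → word 0x1e
seq:1 @ bit 0 → (0x1e>>0)&0x1 = 0x0
opcode:3 @ bit 1 → (0x1e>>1)&0x7 = 0x7  ←
chan:4 @ bit 4 → (0x1e>>4)&0xf = 0x1

7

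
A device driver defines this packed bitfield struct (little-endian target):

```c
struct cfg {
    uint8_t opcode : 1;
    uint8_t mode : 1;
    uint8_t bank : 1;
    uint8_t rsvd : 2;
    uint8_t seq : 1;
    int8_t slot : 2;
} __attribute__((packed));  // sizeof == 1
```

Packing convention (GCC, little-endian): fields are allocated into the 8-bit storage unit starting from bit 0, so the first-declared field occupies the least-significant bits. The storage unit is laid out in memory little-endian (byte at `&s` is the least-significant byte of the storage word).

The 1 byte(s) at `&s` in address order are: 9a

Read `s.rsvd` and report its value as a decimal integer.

[0]=0x9a (little-endian) → word 0x9a
opcode:1 @ bit 0 → (0x9a>>0)&0x1 = 0x0
mode:1 @ bit 1 → (0x9a>>1)&0x1 = 0x1
bank:1 @ bit 2 → (0x9a>>2)&0x1 = 0x0
rsvd:2 @ bit 3 → (0x9a>>3)&0x3 = 0x3  ←
seq:1 @ bit 5 → (0x9a>>5)&0x1 = 0x0
slot:2 @ bit 6 → (0x9a>>6)&0x3 = 0x2

3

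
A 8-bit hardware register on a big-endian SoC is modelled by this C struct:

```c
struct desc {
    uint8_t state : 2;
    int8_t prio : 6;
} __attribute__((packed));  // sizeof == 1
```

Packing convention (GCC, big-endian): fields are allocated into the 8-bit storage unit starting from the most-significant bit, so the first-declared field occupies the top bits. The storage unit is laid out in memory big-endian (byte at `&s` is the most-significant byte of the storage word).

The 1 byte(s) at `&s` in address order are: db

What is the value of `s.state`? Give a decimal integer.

[0]=0xdb (big-endian) → word 0xdb
state:2 @ bit 6 → (0xdb>>6)&0x3 = 0x3  ←
prio:6 @ bit 0 → (0xdb>>0)&0x3f = 0x1b

3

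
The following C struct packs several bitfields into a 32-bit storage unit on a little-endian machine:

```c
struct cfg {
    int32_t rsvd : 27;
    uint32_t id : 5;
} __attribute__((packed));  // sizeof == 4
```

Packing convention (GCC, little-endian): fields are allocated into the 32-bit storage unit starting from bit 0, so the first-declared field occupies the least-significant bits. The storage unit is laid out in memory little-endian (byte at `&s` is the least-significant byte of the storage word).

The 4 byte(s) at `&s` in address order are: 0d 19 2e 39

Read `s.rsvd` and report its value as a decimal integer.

19798285

[0]=0x0d [1]=0x19 [2]=0x2e [3]=0x39 (little-endian) → word 0x392e190d
rsvd [0+:27] = (word>>0) & 0x7ffffff = 19798285  ←
id [27+:5] = (word>>27) & 0x1f = 7
rsvd signed 27b, MSB=0: value = 19798285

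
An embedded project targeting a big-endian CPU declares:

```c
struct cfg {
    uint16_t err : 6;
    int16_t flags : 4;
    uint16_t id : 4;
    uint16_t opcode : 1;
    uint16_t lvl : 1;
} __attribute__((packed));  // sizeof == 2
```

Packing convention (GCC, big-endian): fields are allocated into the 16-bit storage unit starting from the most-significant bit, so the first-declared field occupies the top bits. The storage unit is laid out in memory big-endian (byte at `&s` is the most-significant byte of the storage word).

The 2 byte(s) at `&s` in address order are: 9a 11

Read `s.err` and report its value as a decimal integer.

38

[0]=0x9a [1]=0x11 (big-endian) → word 0x9a11
err [10+:6] = (word>>10) & 0x3f = 38  ←
flags [6+:4] = (word>>6) & 0xf = 8
id [2+:4] = (word>>2) & 0xf = 4
opcode [1+:1] = (word>>1) & 0x1 = 0
lvl [0+:1] = (word>>0) & 0x1 = 1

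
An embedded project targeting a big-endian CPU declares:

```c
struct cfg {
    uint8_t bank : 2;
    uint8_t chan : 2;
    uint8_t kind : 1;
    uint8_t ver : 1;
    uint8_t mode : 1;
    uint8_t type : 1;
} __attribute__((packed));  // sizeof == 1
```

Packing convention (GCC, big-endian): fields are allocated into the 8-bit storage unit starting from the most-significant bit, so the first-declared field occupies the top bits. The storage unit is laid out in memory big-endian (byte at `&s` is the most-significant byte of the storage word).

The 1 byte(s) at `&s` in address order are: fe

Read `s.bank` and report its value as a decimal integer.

3

[0]=0xfe (big-endian) → word 0xfe
bank:2 @ bit 6 → (0xfe>>6)&0x3 = 0x3  ←
chan:2 @ bit 4 → (0xfe>>4)&0x3 = 0x3
kind:1 @ bit 3 → (0xfe>>3)&0x1 = 0x1
ver:1 @ bit 2 → (0xfe>>2)&0x1 = 0x1
mode:1 @ bit 1 → (0xfe>>1)&0x1 = 0x1
type:1 @ bit 0 → (0xfe>>0)&0x1 = 0x0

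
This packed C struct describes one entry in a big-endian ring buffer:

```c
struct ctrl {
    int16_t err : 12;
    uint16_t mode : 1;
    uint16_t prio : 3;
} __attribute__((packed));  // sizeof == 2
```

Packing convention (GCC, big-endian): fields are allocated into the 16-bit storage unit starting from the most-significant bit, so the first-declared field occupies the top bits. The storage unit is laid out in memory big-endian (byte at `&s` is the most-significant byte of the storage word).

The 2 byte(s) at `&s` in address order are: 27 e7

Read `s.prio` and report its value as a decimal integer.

[0]=0x27 [1]=0xe7 (big-endian) → word 0x27e7
err:12 @ bit 4 → (0x27e7>>4)&0xfff = 0x27e
mode:1 @ bit 3 → (0x27e7>>3)&0x1 = 0x0
prio:3 @ bit 0 → (0x27e7>>0)&0x7 = 0x7  ←

7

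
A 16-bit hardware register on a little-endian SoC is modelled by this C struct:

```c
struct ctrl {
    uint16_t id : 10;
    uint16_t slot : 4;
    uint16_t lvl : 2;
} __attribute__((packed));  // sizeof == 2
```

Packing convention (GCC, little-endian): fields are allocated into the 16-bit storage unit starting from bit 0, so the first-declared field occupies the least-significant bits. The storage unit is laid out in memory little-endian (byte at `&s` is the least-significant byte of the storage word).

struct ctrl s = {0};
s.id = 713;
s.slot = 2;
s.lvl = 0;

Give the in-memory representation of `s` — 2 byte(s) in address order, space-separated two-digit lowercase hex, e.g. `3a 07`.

id:10 = 713 → 0x2c9 << 0 → word 0x02c9
slot:4 = 2 → 0x2 << 10 → word 0x0ac9
lvl:2 = 0 → 0x0 << 14 → word 0x0ac9
word = 0x0ac9 → little-endian bytes:
  [0]=0xc9  [1]=0x0a

c9 0a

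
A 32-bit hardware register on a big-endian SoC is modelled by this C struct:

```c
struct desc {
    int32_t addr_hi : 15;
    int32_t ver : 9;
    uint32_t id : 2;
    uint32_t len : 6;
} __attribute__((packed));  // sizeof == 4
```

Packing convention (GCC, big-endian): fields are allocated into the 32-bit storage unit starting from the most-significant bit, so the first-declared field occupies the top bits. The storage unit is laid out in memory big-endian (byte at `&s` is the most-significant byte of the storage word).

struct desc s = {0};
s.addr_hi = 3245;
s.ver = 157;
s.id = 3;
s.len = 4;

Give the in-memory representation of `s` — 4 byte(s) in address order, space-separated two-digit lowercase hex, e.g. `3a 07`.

addr_hi:15 = 3245 → 0xcad << 17 → word 0x195a0000
ver:9 = 157 → 0x9d << 8 → word 0x195a9d00
id:2 = 3 → 0x3 << 6 → word 0x195a9dc0
len:6 = 4 → 0x4 << 0 → word 0x195a9dc4
word = 0x195a9dc4 → big-endian bytes:
  [0]=0x19  [1]=0x5a  [2]=0x9d  [3]=0xc4

19 5a 9d c4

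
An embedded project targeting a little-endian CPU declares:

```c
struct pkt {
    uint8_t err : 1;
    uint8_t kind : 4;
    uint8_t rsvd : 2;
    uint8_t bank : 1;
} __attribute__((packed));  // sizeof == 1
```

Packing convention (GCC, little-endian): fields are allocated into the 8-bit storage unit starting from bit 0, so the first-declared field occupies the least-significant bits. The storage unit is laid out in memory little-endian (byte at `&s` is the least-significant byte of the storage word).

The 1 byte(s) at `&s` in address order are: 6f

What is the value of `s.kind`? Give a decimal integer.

[0]=0x6f (little-endian) → word 0x6f
err [0+:1] = (word>>0) & 0x1 = 1
kind [1+:4] = (word>>1) & 0xf = 7  ←
rsvd [5+:2] = (word>>5) & 0x3 = 3
bank [7+:1] = (word>>7) & 0x1 = 0

7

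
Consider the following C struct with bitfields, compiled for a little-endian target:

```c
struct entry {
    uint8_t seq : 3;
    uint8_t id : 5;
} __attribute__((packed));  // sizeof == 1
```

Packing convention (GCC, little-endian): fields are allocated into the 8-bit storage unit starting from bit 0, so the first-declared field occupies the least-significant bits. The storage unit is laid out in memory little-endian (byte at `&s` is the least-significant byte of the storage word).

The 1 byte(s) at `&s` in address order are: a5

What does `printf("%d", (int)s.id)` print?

20

[0]=0xa5 (little-endian) → word 0xa5
seq [0+:3] = (word>>0) & 0x7 = 5
id [3+:5] = (word>>3) & 0x1f = 20  ←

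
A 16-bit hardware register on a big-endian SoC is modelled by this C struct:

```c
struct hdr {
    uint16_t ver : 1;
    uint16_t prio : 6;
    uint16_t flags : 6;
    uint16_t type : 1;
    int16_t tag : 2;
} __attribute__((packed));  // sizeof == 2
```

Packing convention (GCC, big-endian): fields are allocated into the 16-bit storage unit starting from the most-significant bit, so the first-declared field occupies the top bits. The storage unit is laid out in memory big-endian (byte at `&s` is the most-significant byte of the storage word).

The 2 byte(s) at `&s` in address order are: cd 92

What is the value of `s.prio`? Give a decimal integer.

[0]=0xcd [1]=0x92 (big-endian) → word 0xcd92
ver:1 @ bit 15 → (0xcd92>>15)&0x1 = 0x1
prio:6 @ bit 9 → (0xcd92>>9)&0x3f = 0x26  ←
flags:6 @ bit 3 → (0xcd92>>3)&0x3f = 0x32
type:1 @ bit 2 → (0xcd92>>2)&0x1 = 0x0
tag:2 @ bit 0 → (0xcd92>>0)&0x3 = 0x2

38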